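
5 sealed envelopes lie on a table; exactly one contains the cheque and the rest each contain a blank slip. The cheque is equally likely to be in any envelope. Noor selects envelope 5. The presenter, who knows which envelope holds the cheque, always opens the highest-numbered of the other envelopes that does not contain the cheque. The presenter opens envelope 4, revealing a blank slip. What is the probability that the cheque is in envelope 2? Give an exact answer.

Condition on the true location of the cheque.
If it is in any of envelopes 1, 2, 3, and 5 (prior 1/5 each): envelope 4 is the highest-numbered option available, probability 1; weight (1/5)·1 = 1/5 each.
If it is in envelope 4 (prior 1/5): the presenter opened envelope 4, so this case is ruled out; weight (1/5)·0 = 0.
The weights sum to 4/5.
So P(the cheque in envelope 2 | the presenter opened envelope 4) = (1/5) / (4/5) = 1/4.

1/4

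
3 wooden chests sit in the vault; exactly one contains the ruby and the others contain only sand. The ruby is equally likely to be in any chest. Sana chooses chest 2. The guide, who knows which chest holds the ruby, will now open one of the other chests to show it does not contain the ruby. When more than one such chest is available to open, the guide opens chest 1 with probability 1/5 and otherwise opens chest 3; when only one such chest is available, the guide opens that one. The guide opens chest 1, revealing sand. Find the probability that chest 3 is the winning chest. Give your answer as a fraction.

Apply Bayes' rule, conditioning on where the ruby actually is.
If it is in chest 1 (prior 1/3): the guide opened chest 1, so this case is ruled out; weight (1/3)·0 = 0.
If it is in chest 2 (prior 1/3): chest 1 is available, opened with probability 1/5; weight (1/3)·(1/5) = 1/15.
If it is in chest 3 (prior 1/3): only chest 1 is available, probability 1; weight (1/3)·1 = 1/3.
The weights sum to 2/5.
So P(the ruby in chest 3 | the guide opened chest 1) = (1/3) / (2/5) = 5/6.

5/6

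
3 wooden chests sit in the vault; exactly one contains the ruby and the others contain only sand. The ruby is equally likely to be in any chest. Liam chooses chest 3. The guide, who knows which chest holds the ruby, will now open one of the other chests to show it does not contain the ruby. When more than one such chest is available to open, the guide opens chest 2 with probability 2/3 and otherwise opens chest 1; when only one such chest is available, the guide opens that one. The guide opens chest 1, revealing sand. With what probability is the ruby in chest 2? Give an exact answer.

Consider each possible location of the ruby in turn.
If it is in chest 1 (prior 1/3): the guide opened chest 1, so this case is ruled out; weight (1/3)·0 = 0.
If it is in chest 2 (prior 1/3): only chest 1 is available, probability 1; weight (1/3)·1 = 1/3.
If it is in chest 3 (prior 1/3): chest 2 is available but not opened, probability 1/3; weight (1/3)·(1/3) = 1/9.
The weights sum to 4/9.
So P(the ruby in chest 2 | the guide opened chest 1) = (1/3) / (4/9) = 3/4.

3/4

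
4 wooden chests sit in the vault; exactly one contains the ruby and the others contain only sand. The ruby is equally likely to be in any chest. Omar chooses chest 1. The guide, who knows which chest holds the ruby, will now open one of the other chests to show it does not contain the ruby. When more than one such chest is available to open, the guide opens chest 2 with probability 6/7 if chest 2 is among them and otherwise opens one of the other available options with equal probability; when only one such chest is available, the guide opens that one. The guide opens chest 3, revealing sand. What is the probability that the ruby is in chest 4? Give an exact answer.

Condition on the true location of the ruby.
If it is in chest 1 (prior 1/4): chest 2 is available but not opened; chest 3 gets probability (1 − 6/7)/2 = 1/14; weight (1/4)·(1/14) = 1/56.
If it is in chest 2 (prior 1/4): chest 2 holds the prize so is unavailable; the guide chooses uniformly among the 2 others, probability 1/2; weight (1/4)·(1/2) = 1/8.
If it is in chest 3 (prior 1/4): the guide opened chest 3, so this case is ruled out; weight (1/4)·0 = 0.
If it is in chest 4 (prior 1/4): chest 2 is available but not opened, probability 1/7; weight (1/4)·(1/7) = 1/28.
The weights sum to 5/28.
So P(the ruby in chest 4 | the guide opened chest 3) = (1/28) / (5/28) = 1/5.

1/5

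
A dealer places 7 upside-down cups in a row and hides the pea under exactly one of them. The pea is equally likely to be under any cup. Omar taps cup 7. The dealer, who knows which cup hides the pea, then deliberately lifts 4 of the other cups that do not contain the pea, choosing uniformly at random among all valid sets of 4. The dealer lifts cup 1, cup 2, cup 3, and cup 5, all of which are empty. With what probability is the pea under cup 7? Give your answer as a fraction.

Condition on the true location of the pea.
If it is under any of cups 1, 2, 3, and 5 (prior 1/7 each): that cup was opened and seen not to hold the prize — ruled out; weight (1/7)·0 = 0 each.
If it is under either of cups 4 and 6 (prior 1/7 each): the dealer has 5 equally likely choices, so probability 1/5; weight (1/7)·(1/5) = 1/35 each.
If it is under cup 7 (prior 1/7): the dealer has 15 equally likely choices, so probability 1/15; weight (1/7)·(1/15) = 1/105.
The weights sum to 1/15.
So P(the pea under cup 7 | the dealer opened cup 1, cup 2, cup 3, and cup 5) = (1/105) / (1/15) = 1/7.

1/7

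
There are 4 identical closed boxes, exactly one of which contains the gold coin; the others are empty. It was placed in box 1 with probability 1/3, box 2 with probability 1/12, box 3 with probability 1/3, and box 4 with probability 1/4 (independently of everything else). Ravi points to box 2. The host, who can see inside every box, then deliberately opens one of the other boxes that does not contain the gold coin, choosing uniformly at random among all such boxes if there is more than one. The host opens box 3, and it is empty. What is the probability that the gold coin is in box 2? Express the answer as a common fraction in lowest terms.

2/23

Condition on the true location of the gold coin.
If it is in box 1 (prior 1/3): the host has 2 equally likely choices, so probability 1/2; weight (1/3)·(1/2) = 1/6.
If it is in box 2 (prior 1/12): the host has 3 equally likely choices, so probability 1/3; weight (1/12)·(1/3) = 1/36.
If it is in box 3 (prior 1/3): the host opened box 3, so this case is ruled out; weight (1/3)·0 = 0.
If it is in box 4 (prior 1/4): the host has 2 equally likely choices, so probability 1/2; weight (1/4)·(1/2) = 1/8.
The weights sum to 23/72.
So P(the gold coin in box 2 | the host opened box 3) = (1/36) / (23/72) = 2/23.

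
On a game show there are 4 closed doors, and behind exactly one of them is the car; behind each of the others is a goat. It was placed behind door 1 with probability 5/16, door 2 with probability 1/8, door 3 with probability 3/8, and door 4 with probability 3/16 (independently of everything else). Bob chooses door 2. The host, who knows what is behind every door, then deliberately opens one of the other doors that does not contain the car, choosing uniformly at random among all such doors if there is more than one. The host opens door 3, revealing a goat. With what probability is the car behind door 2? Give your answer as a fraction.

1/7

Apply Bayes' rule, conditioning on where the car actually is.
If it is behind door 1 (prior 5/16): the host has 2 equally likely choices, so probability 1/2; weight (5/16)·(1/2) = 5/32.
If it is behind door 2 (prior 1/8): the host has 3 equally likely choices, so probability 1/3; weight (1/8)·(1/3) = 1/24.
If it is behind door 3 (prior 3/8): the host opened door 3, so this case is ruled out; weight (3/8)·0 = 0.
If it is behind door 4 (prior 3/16): the host has 2 equally likely choices, so probability 1/2; weight (3/16)·(1/2) = 3/32.
The weights sum to 7/24.
So P(the car behind door 2 | the host opened door 3) = (1/24) / (7/24) = 1/7.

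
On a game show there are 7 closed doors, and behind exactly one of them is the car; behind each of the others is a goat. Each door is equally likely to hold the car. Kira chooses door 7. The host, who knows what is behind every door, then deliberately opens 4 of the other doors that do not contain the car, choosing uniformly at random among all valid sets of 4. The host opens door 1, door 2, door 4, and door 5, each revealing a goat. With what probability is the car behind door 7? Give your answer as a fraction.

1/7

Condition on the true location of the car.
If it is behind any of doors 1, 2, 4, and 5 (prior 1/7 each): that door was opened and seen not to hold the prize — ruled out; weight (1/7)·0 = 0 each.
If it is behind either of doors 3 and 6 (prior 1/7 each): the host has 5 equally likely choices, so probability 1/5; weight (1/7)·(1/5) = 1/35 each.
If it is behind door 7 (prior 1/7): the host has 15 equally likely choices, so probability 1/15; weight (1/7)·(1/15) = 1/105.
The weights sum to 1/15.
So P(the car behind door 7 | the host opened door 1, door 2, door 4, and door 5) = (1/105) / (1/15) = 1/7.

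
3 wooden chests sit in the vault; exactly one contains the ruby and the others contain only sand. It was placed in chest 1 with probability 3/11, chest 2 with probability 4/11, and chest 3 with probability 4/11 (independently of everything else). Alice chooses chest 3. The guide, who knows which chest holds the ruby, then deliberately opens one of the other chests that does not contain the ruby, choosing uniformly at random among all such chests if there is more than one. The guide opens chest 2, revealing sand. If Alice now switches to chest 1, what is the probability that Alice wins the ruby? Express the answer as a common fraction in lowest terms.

Consider each possible location of the ruby in turn.
If it is in chest 1 (prior 3/11): the guide has no choice, probability 1; weight (3/11)·1 = 3/11.
If it is in chest 2 (prior 4/11): the guide opened chest 2, so this case is ruled out; weight (4/11)·0 = 0.
If it is in chest 3 (prior 4/11): the guide has 2 equally likely choices, so probability 1/2; weight (4/11)·(1/2) = 2/11.
The weights sum to 5/11.
So P(the ruby in chest 1 | the guide opened chest 2) = (3/11) / (5/11) = 3/5.

3/5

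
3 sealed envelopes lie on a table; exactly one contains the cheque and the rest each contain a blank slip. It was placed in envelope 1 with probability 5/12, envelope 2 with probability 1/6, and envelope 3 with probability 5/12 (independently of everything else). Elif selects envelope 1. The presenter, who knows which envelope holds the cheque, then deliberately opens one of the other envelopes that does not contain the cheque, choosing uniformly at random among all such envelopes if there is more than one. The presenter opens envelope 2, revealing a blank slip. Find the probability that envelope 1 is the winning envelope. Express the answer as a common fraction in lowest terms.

1/3

Apply Bayes' rule, conditioning on where the cheque actually is.
If it is in envelope 1 (prior 5/12): the presenter has 2 equally likely choices, so probability 1/2; weight (5/12)·(1/2) = 5/24.
If it is in envelope 2 (prior 1/6): the presenter opened envelope 2, so this case is ruled out; weight (1/6)·0 = 0.
If it is in envelope 3 (prior 5/12): the presenter has no choice, probability 1; weight (5/12)·1 = 5/12.
The weights sum to 5/8.
So P(the cheque in envelope 1 | the presenter opened envelope 2) = (5/24) / (5/8) = 1/3.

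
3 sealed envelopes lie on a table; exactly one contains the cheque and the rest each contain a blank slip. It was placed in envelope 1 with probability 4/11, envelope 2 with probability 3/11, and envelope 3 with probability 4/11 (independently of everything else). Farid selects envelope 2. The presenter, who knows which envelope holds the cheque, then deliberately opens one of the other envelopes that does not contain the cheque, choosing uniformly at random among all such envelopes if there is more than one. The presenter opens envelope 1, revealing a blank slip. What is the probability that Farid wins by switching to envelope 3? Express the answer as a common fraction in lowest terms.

Consider each possible location of the cheque in turn.
If it is in envelope 1 (prior 4/11): the presenter opened envelope 1, so this case is ruled out; weight (4/11)·0 = 0.
If it is in envelope 2 (prior 3/11): the presenter has 2 equally likely choices, so probability 1/2; weight (3/11)·(1/2) = 3/22.
If it is in envelope 3 (prior 4/11): the presenter has no choice, probability 1; weight (4/11)·1 = 4/11.
The weights sum to 1/2.
So P(the cheque in envelope 3 | the presenter opened envelope 1) = (4/11) / (1/2) = 8/11.

8/11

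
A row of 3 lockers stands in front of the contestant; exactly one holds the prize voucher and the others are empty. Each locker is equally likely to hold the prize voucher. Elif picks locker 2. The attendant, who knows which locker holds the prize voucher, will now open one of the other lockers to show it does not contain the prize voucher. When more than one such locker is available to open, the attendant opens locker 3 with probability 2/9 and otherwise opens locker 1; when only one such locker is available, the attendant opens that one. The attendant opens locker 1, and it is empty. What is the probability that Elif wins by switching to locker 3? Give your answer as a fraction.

Condition on the true location of the prize voucher.
If it is in locker 1 (prior 1/3): the attendant opened locker 1, so this case is ruled out; weight (1/3)·0 = 0.
If it is in locker 2 (prior 1/3): locker 3 is available but not opened, probability 7/9; weight (1/3)·(7/9) = 7/27.
If it is in locker 3 (prior 1/3): only locker 1 is available, probability 1; weight (1/3)·1 = 1/3.
The weights sum to 16/27.
So P(the prize voucher in locker 3 | the attendant opened locker 1) = (1/3) / (16/27) = 9/16.

9/16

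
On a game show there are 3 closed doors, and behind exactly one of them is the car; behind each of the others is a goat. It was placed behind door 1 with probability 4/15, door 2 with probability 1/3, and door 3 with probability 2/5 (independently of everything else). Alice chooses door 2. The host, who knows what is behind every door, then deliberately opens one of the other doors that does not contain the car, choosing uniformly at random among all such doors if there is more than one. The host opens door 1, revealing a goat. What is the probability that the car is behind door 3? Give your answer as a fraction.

12/17

Consider each possible location of the car in turn.
If it is behind door 1 (prior 4/15): the host opened door 1, so this case is ruled out; weight (4/15)·0 = 0.
If it is behind door 2 (prior 1/3): the host has 2 equally likely choices, so probability 1/2; weight (1/3)·(1/2) = 1/6.
If it is behind door 3 (prior 2/5): the host has no choice, probability 1; weight (2/5)·1 = 2/5.
The weights sum to 17/30.
So P(the car behind door 3 | the host opened door 1) = (2/5) / (17/30) = 12/17.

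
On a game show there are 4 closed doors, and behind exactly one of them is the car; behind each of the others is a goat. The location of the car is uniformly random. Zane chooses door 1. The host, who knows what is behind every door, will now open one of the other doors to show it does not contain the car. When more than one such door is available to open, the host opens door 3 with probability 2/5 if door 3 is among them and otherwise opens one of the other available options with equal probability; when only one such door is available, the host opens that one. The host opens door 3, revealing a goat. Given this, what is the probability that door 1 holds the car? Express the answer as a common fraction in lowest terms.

Consider each possible location of the car in turn.
If it is behind any of doors 1, 2, and 4 (prior 1/4 each): door 3 is available, opened with probability 2/5; weight (1/4)·(2/5) = 1/10 each.
If it is behind door 3 (prior 1/4): the host opened door 3, so this case is ruled out; weight (1/4)·0 = 0.
The weights sum to 3/10.
So P(the car behind door 1 | the host opened door 3) = (1/10) / (3/10) = 1/3.

1/3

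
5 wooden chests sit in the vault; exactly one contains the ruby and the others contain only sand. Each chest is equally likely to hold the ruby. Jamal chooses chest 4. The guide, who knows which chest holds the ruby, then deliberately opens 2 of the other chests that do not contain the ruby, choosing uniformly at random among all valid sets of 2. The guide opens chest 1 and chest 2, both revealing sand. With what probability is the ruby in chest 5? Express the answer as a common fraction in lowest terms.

2/5

Apply Bayes' rule, conditioning on where the ruby actually is.
If it is in either of chests 1 and 2 (prior 1/5 each): that chest was opened and seen not to hold the prize — ruled out; weight (1/5)·0 = 0 each.
If it is in either of chests 3 and 5 (prior 1/5 each): the guide has 3 equally likely choices, so probability 1/3; weight (1/5)·(1/3) = 1/15 each.
If it is in chest 4 (prior 1/5): the guide has 6 equally likely choices, so probability 1/6; weight (1/5)·(1/6) = 1/30.
The weights sum to 1/6.
So P(the ruby in chest 5 | the guide opened chest 1 and chest 2) = (1/15) / (1/6) = 2/5.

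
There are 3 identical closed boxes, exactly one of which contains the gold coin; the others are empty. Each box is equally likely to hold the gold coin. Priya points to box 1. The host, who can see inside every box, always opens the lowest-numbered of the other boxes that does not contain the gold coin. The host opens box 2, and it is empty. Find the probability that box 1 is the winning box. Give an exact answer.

1/2

Apply Bayes' rule, conditioning on where the gold coin actually is.
If it is in either of boxes 1 and 3 (prior 1/3 each): box 2 is the lowest-numbered option available, probability 1; weight (1/3)·1 = 1/3 each.
If it is in box 2 (prior 1/3): the host opened box 2, so this case is ruled out; weight (1/3)·0 = 0.
The weights sum to 2/3.
So P(the gold coin in box 1 | the host opened box 2) = (1/3) / (2/3) = 1/2.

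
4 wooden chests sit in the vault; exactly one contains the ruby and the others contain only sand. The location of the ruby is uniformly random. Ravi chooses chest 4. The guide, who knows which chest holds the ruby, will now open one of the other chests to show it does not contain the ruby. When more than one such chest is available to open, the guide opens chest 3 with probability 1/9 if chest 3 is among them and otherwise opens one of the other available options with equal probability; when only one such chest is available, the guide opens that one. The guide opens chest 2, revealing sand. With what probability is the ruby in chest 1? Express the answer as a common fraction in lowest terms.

Consider each possible location of the ruby in turn.
If it is in chest 1 (prior 1/4): chest 3 is available but not opened, probability 8/9; weight (1/4)·(8/9) = 2/9.
If it is in chest 2 (prior 1/4): the guide opened chest 2, so this case is ruled out; weight (1/4)·0 = 0.
If it is in chest 3 (prior 1/4): chest 3 holds the prize so is unavailable; the guide chooses uniformly among the 2 others, probability 1/2; weight (1/4)·(1/2) = 1/8.
If it is in chest 4 (prior 1/4): chest 3 is available but not opened; chest 2 gets probability (1 − 1/9)/2 = 4/9; weight (1/4)·(4/9) = 1/9.
The weights sum to 11/24.
So P(the ruby in chest 1 | the guide opened chest 2) = (2/9) / (11/24) = 16/33.

16/33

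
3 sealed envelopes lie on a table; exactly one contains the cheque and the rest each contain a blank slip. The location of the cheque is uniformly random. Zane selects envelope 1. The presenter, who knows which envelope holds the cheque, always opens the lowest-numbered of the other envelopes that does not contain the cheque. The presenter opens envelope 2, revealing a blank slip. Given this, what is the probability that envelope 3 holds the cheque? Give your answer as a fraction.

Consider each possible location of the cheque in turn.
If it is in either of envelopes 1 and 3 (prior 1/3 each): envelope 2 is the lowest-numbered option available, probability 1; weight (1/3)·1 = 1/3 each.
If it is in envelope 2 (prior 1/3): the presenter opened envelope 2, so this case is ruled out; weight (1/3)·0 = 0.
The weights sum to 2/3.
So P(the cheque in envelope 3 | the presenter opened envelope 2) = (1/3) / (2/3) = 1/2.

1/2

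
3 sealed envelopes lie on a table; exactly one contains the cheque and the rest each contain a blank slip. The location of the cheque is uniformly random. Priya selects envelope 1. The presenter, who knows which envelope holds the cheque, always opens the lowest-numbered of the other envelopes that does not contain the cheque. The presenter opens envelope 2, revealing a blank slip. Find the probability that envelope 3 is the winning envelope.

Apply Bayes' rule, conditioning on where the cheque actually is.
If it is in either of envelopes 1 and 3 (prior 1/3 each): envelope 2 is the lowest-numbered option available, probability 1; weight (1/3)·1 = 1/3 each.
If it is in envelope 2 (prior 1/3): the presenter opened envelope 2, so this case is ruled out; weight (1/3)·0 = 0.
The weights sum to 2/3.
So P(the cheque in envelope 3 | the presenter opened envelope 2) = (1/3) / (2/3) = 1/2.

1/2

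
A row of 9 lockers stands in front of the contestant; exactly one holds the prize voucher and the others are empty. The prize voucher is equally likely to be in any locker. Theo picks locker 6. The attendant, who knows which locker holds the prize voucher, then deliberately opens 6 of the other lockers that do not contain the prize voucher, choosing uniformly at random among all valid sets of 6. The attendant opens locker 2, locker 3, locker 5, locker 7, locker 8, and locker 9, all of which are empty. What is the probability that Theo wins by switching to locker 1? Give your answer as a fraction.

Apply Bayes' rule, conditioning on where the prize voucher actually is.
If it is in either of lockers 1 and 4 (prior 1/9 each): the attendant has 7 equally likely choices, so probability 1/7; weight (1/9)·(1/7) = 1/63 each.
If it is in any of lockers 2, 3, 5, 7, 8, and 9 (prior 1/9 each): that locker was opened and seen not to hold the prize — ruled out; weight (1/9)·0 = 0 each.
If it is in locker 6 (prior 1/9): the attendant has 28 equally likely choices, so probability 1/28; weight (1/9)·(1/28) = 1/252.
The weights sum to 1/28.
So P(the prize voucher in locker 1 | the attendant opened locker 2, locker 3, locker 5, locker 7, locker 8, and locker 9) = (1/63) / (1/28) = 4/9.

4/9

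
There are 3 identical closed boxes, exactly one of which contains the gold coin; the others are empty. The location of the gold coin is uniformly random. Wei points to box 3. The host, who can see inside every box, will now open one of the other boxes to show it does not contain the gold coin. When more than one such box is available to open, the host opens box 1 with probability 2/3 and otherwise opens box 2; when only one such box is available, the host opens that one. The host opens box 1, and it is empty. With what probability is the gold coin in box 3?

2/5

Apply Bayes' rule, conditioning on where the gold coin actually is.
If it is in box 1 (prior 1/3): the host opened box 1, so this case is ruled out; weight (1/3)·0 = 0.
If it is in box 2 (prior 1/3): only box 1 is available, probability 1; weight (1/3)·1 = 1/3.
If it is in box 3 (prior 1/3): box 1 is available, opened with probability 2/3; weight (1/3)·(2/3) = 2/9.
The weights sum to 5/9.
So P(the gold coin in box 3 | the host opened box 1) = (2/9) / (5/9) = 2/5.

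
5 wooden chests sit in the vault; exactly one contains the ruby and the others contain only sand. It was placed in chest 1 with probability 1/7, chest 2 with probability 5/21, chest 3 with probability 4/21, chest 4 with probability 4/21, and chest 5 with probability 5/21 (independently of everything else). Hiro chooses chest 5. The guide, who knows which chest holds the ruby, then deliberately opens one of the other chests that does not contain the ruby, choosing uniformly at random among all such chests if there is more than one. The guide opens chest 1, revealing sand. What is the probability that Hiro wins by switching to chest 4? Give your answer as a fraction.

Condition on the true location of the ruby.
If it is in chest 1 (prior 1/7): the guide opened chest 1, so this case is ruled out; weight (1/7)·0 = 0.
If it is in chest 2 (prior 5/21): the guide has 3 equally likely choices, so probability 1/3; weight (5/21)·(1/3) = 5/63.
If it is in either of chests 3 and 4 (prior 4/21 each): the guide has 3 equally likely choices, so probability 1/3; weight (4/21)·(1/3) = 4/63 each.
If it is in chest 5 (prior 5/21): the guide has 4 equally likely choices, so probability 1/4; weight (5/21)·(1/4) = 5/84.
The weights sum to 67/252.
So P(the ruby in chest 4 | the guide opened chest 1) = (4/63) / (67/252) = 16/67.

16/67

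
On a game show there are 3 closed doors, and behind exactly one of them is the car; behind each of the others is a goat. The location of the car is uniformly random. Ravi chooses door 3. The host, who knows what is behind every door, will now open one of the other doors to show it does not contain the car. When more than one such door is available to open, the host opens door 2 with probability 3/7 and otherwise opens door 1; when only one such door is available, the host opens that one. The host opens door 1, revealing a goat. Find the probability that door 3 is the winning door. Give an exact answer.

Condition on the true location of the car.
If it is behind door 1 (prior 1/3): the host opened door 1, so this case is ruled out; weight (1/3)·0 = 0.
If it is behind door 2 (prior 1/3): only door 1 is available, probability 1; weight (1/3)·1 = 1/3.
If it is behind door 3 (prior 1/3): door 2 is available but not opened, probability 4/7; weight (1/3)·(4/7) = 4/21.
The weights sum to 11/21.
So P(the car behind door 3 | the host opened door 1) = (4/21) / (11/21) = 4/11.

4/11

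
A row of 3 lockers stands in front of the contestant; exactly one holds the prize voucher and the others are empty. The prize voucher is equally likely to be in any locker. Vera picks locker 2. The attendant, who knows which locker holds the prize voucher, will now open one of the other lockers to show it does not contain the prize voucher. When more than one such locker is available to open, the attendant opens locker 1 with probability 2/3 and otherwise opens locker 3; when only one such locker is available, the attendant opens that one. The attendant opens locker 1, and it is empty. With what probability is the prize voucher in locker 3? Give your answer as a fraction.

3/5

Consider each possible location of the prize voucher in turn.
If it is in locker 1 (prior 1/3): the attendant opened locker 1, so this case is ruled out; weight (1/3)·0 = 0.
If it is in locker 2 (prior 1/3): locker 1 is available, opened with probability 2/3; weight (1/3)·(2/3) = 2/9.
If it is in locker 3 (prior 1/3): only locker 1 is available, probability 1; weight (1/3)·1 = 1/3.
The weights sum to 5/9.
So P(the prize voucher in locker 3 | the attendant opened locker 1) = (1/3) / (5/9) = 3/5.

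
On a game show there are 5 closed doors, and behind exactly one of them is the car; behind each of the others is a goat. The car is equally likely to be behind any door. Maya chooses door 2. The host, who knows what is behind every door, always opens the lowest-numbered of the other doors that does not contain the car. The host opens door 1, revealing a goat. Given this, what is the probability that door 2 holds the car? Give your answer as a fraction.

1/4

Consider each possible location of the car in turn.
If it is behind door 1 (prior 1/5): the host opened door 1, so this case is ruled out; weight (1/5)·0 = 0.
If it is behind any of doors 2, 3, 4, and 5 (prior 1/5 each): door 1 is the lowest-numbered option available, probability 1; weight (1/5)·1 = 1/5 each.
The weights sum to 4/5.
So P(the car behind door 2 | the host opened door 1) = (1/5) / (4/5) = 1/4.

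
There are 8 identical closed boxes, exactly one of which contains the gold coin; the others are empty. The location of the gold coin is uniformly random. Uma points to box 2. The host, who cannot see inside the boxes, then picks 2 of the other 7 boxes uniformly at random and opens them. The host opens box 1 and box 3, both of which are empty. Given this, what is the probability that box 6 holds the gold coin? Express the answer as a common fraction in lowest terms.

1/6

Apply Bayes' rule, conditioning on where the gold coin actually is.
If it is in either of boxes 1 and 3 (prior 1/8 each): that box was opened and seen not to hold the prize — ruled out; weight (1/8)·0 = 0 each.
If it is in any of boxes 2, 4, 5, 6, 7, and 8 (prior 1/8 each): the host picks exactly this set with probability 1/21 regardless, and none is the prize; weight (1/8)·(1/21) = 1/168 each.
The weights sum to 1/28.
So P(the gold coin in box 6 | the host opened box 1 and box 3) = (1/168) / (1/28) = 1/6.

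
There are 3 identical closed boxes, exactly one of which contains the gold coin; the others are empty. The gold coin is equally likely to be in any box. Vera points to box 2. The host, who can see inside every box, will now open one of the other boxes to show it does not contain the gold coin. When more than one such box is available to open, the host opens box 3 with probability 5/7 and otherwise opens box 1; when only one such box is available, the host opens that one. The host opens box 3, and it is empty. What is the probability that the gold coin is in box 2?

Apply Bayes' rule, conditioning on where the gold coin actually is.
If it is in box 1 (prior 1/3): only box 3 is available, probability 1; weight (1/3)·1 = 1/3.
If it is in box 2 (prior 1/3): box 3 is available, opened with probability 5/7; weight (1/3)·(5/7) = 5/21.
If it is in box 3 (prior 1/3): the host opened box 3, so this case is ruled out; weight (1/3)·0 = 0.
The weights sum to 4/7.
So P(the gold coin in box 2 | the host opened box 3) = (5/21) / (4/7) = 5/12.

5/12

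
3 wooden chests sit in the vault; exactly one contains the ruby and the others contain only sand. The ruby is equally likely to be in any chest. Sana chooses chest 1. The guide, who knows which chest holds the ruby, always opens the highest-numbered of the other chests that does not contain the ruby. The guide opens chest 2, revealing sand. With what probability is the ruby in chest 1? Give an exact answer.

0

Consider each possible location of the ruby in turn.
If it is in chest 1 (prior 1/3): the guide would have opened chest 3 instead, probability 0; weight (1/3)·0 = 0.
If it is in chest 2 (prior 1/3): the guide opened chest 2, so this case is ruled out; weight (1/3)·0 = 0.
If it is in chest 3 (prior 1/3): chest 2 is the highest-numbered option available, probability 1; weight (1/3)·1 = 1/3.
The weights sum to 1/3.
So P(the ruby in chest 1 | the guide opened chest 2) = 0 / (1/3) = 0.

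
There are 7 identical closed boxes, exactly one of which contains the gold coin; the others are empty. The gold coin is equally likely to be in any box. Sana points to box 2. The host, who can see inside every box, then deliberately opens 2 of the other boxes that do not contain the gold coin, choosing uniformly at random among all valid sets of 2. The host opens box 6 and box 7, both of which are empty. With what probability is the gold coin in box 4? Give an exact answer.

Condition on the true location of the gold coin.
If it is in any of boxes 1, 3, 4, and 5 (prior 1/7 each): the host has 10 equally likely choices, so probability 1/10; weight (1/7)·(1/10) = 1/70 each.
If it is in box 2 (prior 1/7): the host has 15 equally likely choices, so probability 1/15; weight (1/7)·(1/15) = 1/105.
If it is in either of boxes 6 and 7 (prior 1/7 each): that box was opened and seen not to hold the prize — ruled out; weight (1/7)·0 = 0 each.
The weights sum to 1/15.
So P(the gold coin in box 4 | the host opened box 6 and box 7) = (1/70) / (1/15) = 3/14.

3/14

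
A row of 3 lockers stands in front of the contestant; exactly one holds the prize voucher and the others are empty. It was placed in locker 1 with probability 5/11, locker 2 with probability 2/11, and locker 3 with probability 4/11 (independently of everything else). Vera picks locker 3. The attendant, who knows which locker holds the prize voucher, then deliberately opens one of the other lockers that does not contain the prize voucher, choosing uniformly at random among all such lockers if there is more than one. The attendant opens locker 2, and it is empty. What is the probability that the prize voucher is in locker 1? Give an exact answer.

5/7

Condition on the true location of the prize voucher.
If it is in locker 1 (prior 5/11): the attendant has no choice, probability 1; weight (5/11)·1 = 5/11.
If it is in locker 2 (prior 2/11): the attendant opened locker 2, so this case is ruled out; weight (2/11)·0 = 0.
If it is in locker 3 (prior 4/11): the attendant has 2 equally likely choices, so probability 1/2; weight (4/11)·(1/2) = 2/11.
The weights sum to 7/11.
So P(the prize voucher in locker 1 | the attendant opened locker 2) = (5/11) / (7/11) = 5/7.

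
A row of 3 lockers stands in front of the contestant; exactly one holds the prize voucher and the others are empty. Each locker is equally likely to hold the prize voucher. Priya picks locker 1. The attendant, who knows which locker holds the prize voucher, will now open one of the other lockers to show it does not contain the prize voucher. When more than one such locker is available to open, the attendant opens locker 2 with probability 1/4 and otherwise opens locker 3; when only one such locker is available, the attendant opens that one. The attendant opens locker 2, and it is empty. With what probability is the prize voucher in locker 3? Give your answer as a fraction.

4/5

Consider each possible location of the prize voucher in turn.
If it is in locker 1 (prior 1/3): locker 2 is available, opened with probability 1/4; weight (1/3)·(1/4) = 1/12.
If it is in locker 2 (prior 1/3): the attendant opened locker 2, so this case is ruled out; weight (1/3)·0 = 0.
If it is in locker 3 (prior 1/3): only locker 2 is available, probability 1; weight (1/3)·1 = 1/3.
The weights sum to 5/12.
So P(the prize voucher in locker 3 | the attendant opened locker 2) = (1/3) / (5/12) = 4/5.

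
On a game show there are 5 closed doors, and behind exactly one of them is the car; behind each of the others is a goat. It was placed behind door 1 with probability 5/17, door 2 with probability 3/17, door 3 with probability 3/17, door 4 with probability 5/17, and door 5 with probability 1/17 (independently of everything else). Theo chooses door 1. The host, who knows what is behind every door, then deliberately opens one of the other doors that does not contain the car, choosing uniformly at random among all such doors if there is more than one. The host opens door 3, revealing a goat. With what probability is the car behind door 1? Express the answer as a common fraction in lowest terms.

Consider each possible location of the car in turn.
If it is behind door 1 (prior 5/17): the host has 4 equally likely choices, so probability 1/4; weight (5/17)·(1/4) = 5/68.
If it is behind door 2 (prior 3/17): the host has 3 equally likely choices, so probability 1/3; weight (3/17)·(1/3) = 1/17.
If it is behind door 3 (prior 3/17): the host opened door 3, so this case is ruled out; weight (3/17)·0 = 0.
If it is behind door 4 (prior 5/17): the host has 3 equally likely choices, so probability 1/3; weight (5/17)·(1/3) = 5/51.
If it is behind door 5 (prior 1/17): the host has 3 equally likely choices, so probability 1/3; weight (1/17)·(1/3) = 1/51.
The weights sum to 1/4.
So P(the car behind door 1 | the host opened door 3) = (5/68) / (1/4) = 5/17.

5/17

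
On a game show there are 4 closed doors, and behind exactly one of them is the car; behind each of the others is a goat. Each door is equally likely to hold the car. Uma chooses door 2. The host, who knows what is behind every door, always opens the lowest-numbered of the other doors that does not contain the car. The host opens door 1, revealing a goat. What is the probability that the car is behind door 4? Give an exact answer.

1/3

Consider each possible location of the car in turn.
If it is behind door 1 (prior 1/4): the host opened door 1, so this case is ruled out; weight (1/4)·0 = 0.
If it is behind any of doors 2, 3, and 4 (prior 1/4 each): door 1 is the lowest-numbered option available, probability 1; weight (1/4)·1 = 1/4 each.
The weights sum to 3/4.
So P(the car behind door 4 | the host opened door 1) = (1/4) / (3/4) = 1/3.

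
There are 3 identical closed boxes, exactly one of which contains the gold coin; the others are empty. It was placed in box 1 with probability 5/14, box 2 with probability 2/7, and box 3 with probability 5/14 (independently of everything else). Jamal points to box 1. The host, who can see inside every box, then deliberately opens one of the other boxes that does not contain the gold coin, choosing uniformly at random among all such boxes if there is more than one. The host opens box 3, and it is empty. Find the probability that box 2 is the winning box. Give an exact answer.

Condition on the true location of the gold coin.
If it is in box 1 (prior 5/14): the host has 2 equally likely choices, so probability 1/2; weight (5/14)·(1/2) = 5/28.
If it is in box 2 (prior 2/7): the host has no choice, probability 1; weight (2/7)·1 = 2/7.
If it is in box 3 (prior 5/14): the host opened box 3, so this case is ruled out; weight (5/14)·0 = 0.
The weights sum to 13/28.
So P(the gold coin in box 2 | the host opened box 3) = (2/7) / (13/28) = 8/13.

8/13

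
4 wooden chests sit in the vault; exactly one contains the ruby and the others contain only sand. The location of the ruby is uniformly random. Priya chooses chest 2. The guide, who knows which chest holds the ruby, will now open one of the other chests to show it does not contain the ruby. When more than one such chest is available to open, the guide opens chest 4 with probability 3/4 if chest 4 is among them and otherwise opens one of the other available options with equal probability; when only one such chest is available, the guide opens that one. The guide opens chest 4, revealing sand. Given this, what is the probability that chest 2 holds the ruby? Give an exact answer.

Apply Bayes' rule, conditioning on where the ruby actually is.
If it is in any of chests 1, 2, and 3 (prior 1/4 each): chest 4 is available, opened with probability 3/4; weight (1/4)·(3/4) = 3/16 each.
If it is in chest 4 (prior 1/4): the guide opened chest 4, so this case is ruled out; weight (1/4)·0 = 0.
The weights sum to 9/16.
So P(the ruby in chest 2 | the guide opened chest 4) = (3/16) / (9/16) = 1/3.

1/3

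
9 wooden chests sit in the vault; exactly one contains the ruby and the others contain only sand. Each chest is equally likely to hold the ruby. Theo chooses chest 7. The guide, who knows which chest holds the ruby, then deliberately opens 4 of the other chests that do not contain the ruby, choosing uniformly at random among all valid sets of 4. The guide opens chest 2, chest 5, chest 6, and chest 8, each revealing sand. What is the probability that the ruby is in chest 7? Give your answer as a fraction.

1/9

Apply Bayes' rule, conditioning on where the ruby actually is.
If it is in any of chests 1, 3, 4, and 9 (prior 1/9 each): the guide has 35 equally likely choices, so probability 1/35; weight (1/9)·(1/35) = 1/315 each.
If it is in any of chests 2, 5, 6, and 8 (prior 1/9 each): that chest was opened and seen not to hold the prize — ruled out; weight (1/9)·0 = 0 each.
If it is in chest 7 (prior 1/9): the guide has 70 equally likely choices, so probability 1/70; weight (1/9)·(1/70) = 1/630.
The weights sum to 1/70.
So P(the ruby in chest 7 | the guide opened chest 2, chest 5, chest 6, and chest 8) = (1/630) / (1/70) = 1/9.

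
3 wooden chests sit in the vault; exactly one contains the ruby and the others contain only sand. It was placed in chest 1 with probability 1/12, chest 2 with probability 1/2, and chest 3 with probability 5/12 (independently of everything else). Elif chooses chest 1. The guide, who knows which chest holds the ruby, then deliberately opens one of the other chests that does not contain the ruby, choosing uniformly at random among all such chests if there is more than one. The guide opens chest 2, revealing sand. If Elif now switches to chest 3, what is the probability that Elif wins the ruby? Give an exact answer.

10/11

Condition on the true location of the ruby.
If it is in chest 1 (prior 1/12): the guide has 2 equally likely choices, so probability 1/2; weight (1/12)·(1/2) = 1/24.
If it is in chest 2 (prior 1/2): the guide opened chest 2, so this case is ruled out; weight (1/2)·0 = 0.
If it is in chest 3 (prior 5/12): the guide has no choice, probability 1; weight (5/12)·1 = 5/12.
The weights sum to 11/24.
So P(the ruby in chest 3 | the guide opened chest 2) = (5/12) / (11/24) = 10/11.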